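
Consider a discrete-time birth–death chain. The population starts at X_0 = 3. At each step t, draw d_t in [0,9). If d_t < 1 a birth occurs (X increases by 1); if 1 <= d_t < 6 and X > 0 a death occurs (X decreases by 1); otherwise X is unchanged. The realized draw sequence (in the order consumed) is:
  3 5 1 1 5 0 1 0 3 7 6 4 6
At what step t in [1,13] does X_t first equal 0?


t=0: X=3, d=3 → death, X_1=2
t=1: X=2, d=5 → death, X_2=1
t=2: X=1, d=1 → death, X_3=0
t=3: X=0, d=1 → hold, X_4=0
t=4: X=0, d=5 → hold, X_5=0
t=5: X=0, d=0 → birth, X_6=1
t=6: X=1, d=1 → death, X_7=0
t=7: X=0, d=0 → birth, X_8=1
t=8: X=1, d=3 → death, X_9=0
t=9: X=0, d=7 → hold, X_10=0
t=10: X=0, d=6 → hold, X_11=0
t=11: X=0, d=4 → hold, X_12=0
t=12: X=0, d=6 → hold, X_13=0

3


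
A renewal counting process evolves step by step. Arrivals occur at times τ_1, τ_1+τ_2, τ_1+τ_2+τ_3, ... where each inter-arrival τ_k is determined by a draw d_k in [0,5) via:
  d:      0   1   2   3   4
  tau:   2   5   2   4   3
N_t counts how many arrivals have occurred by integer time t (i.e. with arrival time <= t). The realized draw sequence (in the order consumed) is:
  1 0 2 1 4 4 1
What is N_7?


2

draw d_1=1: τ_1=5, arrival time A_1=5
draw d_2=0: τ_2=2, arrival time A_2=7
draw d_3=2: τ_3=2, arrival time A_3=9
draw d_4=1: τ_4=5, arrival time A_4=14
draw d_5=4: τ_5=3, arrival time A_5=17
draw d_6=4: τ_6=3, arrival time A_6=20
draw d_7=1: τ_7=5, arrival time A_7=25
N_t over t=0..7: 0:0 1:0 2:0 3:0 4:0 5:1 6:1 7:2


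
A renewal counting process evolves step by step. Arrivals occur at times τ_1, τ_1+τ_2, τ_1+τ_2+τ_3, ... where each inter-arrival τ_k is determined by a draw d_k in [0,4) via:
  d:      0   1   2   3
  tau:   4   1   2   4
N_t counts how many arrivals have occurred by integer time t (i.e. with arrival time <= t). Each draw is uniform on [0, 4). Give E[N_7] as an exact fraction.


37085/16384

Inter-arrival values over d=0..3: [4, 1, 2, 4]
Each d has probability 1/4, so the pmf of τ is: f(1) = 1/4, f(2) = 1/4, f(4) = 1/2
Renewal equation for m(n) = E[N_n]: condition on τ_1 = k (if k <= n, one arrival plus a fresh copy on the remaining n−k steps): m(n) = F(n) + Σ_{k<=n} f(k)·m(n−k), where F(n) = P(τ <= n) and m(0) = 0
m(1) = F(1) = 1/4
m(2) = F(2) + f(1)·m(1) = 1/2 + 1/4·1/4 = 9/16
m(3) = F(3) + f(1)·m(2) + f(2)·m(1) = 1/2 + 1/4·9/16 + 1/4·1/4 = 45/64
m(4) = F(4) + f(1)·m(3) + f(2)·m(2) = 1 + 1/4·45/64 + 1/4·9/16 = 337/256
m(5) = F(5) + f(1)·m(4) + f(2)·m(3) + f(4)·m(1) = 1 + 1/4·337/256 + 1/4·45/64 + 1/2·1/4 = 1669/1024
m(6) = F(6) + f(1)·m(5) + f(2)·m(4) + f(4)·m(2) = 1 + 1/4·1669/1024 + 1/4·337/256 + 1/2·9/16 = 8265/4096
m(7) = F(7) + f(1)·m(6) + f(2)·m(5) + f(4)·m(3) = 1 + 1/4·8265/4096 + 1/4·1669/1024 + 1/2·45/64 = 37085/16384
E[N_7] = m(7) = 37085/16384


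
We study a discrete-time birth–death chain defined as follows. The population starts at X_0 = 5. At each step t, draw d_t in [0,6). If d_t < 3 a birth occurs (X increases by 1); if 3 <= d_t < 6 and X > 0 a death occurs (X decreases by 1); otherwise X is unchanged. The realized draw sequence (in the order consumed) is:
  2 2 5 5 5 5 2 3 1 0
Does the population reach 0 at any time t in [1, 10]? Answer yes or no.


no

t=0: X=5, d=2 → birth, X_1=6
t=1: X=6, d=2 → birth, X_2=7
t=2: X=7, d=5 → death, X_3=6
t=3: X=6, d=5 → death, X_4=5
t=4: X=5, d=5 → death, X_5=4
t=5: X=4, d=5 → death, X_6=3
t=6: X=3, d=2 → birth, X_7=4
t=7: X=4, d=3 → death, X_8=3
t=8: X=3, d=1 → birth, X_9=4
t=9: X=4, d=0 → birth, X_10=5


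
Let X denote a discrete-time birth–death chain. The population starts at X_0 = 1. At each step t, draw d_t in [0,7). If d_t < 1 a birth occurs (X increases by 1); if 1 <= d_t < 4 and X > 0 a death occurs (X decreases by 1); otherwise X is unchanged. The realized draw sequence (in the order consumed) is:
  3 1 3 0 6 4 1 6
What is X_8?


0

t=0: X=1, d=3 → death, X_1=0
t=1: X=0, d=1 → hold, X_2=0
t=2: X=0, d=3 → hold, X_3=0
t=3: X=0, d=0 → birth, X_4=1
t=4: X=1, d=6 → hold, X_5=1
t=5: X=1, d=4 → hold, X_6=1
t=6: X=1, d=1 → death, X_7=0
t=7: X=0, d=6 → hold, X_8=0


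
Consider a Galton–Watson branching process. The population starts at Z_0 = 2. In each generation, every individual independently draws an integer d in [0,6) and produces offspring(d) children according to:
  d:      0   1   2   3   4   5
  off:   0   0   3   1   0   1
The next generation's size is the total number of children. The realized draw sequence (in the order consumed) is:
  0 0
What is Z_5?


gen 0: Z_0=2, draws=[0, 0], offspring=[0, 0], Z_1=0
gen 1: Z_1=0, draws=[], offspring=[], Z_2=0
gen 2: Z_2=0, draws=[], offspring=[], Z_3=0
gen 3: Z_3=0, draws=[], offspring=[], Z_4=0
gen 4: Z_4=0, draws=[], offspring=[], Z_5=0

0


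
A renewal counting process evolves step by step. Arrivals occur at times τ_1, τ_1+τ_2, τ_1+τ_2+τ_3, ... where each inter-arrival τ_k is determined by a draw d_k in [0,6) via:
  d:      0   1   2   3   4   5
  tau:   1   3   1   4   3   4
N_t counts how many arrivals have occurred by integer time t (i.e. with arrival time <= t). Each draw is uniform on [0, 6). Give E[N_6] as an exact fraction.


Inter-arrival values over d=0..5: [1, 3, 1, 4, 3, 4]
Each d has probability 1/6, so the pmf of τ is: f(1) = 1/3, f(3) = 1/3, f(4) = 1/3
Renewal equation for m(n) = E[N_n]: condition on τ_1 = k (if k <= n, one arrival plus a fresh copy on the remaining n−k steps): m(n) = F(n) + Σ_{k<=n} f(k)·m(n−k), where F(n) = P(τ <= n) and m(0) = 0
m(1) = F(1) = 1/3
m(2) = F(2) + f(1)·m(1) = 1/3 + 1/3·1/3 = 4/9
m(3) = F(3) + f(1)·m(2) = 2/3 + 1/3·4/9 = 22/27
m(4) = F(4) + f(1)·m(3) + f(3)·m(1) = 1 + 1/3·22/27 + 1/3·1/3 = 112/81
m(5) = F(5) + f(1)·m(4) + f(3)·m(2) + f(4)·m(1) = 1 + 1/3·112/81 + 1/3·4/9 + 1/3·1/3 = 418/243
m(6) = F(6) + f(1)·m(5) + f(3)·m(3) + f(4)·m(2) = 1 + 1/3·418/243 + 1/3·22/27 + 1/3·4/9 = 1453/729
E[N_6] = m(6) = 1453/729

1453/729


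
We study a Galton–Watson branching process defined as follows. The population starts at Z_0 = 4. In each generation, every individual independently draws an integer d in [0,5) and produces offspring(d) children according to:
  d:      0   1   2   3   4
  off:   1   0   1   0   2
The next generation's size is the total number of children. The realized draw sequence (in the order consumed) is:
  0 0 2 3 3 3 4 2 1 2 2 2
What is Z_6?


gen 0: Z_0=4, draws=[0, 0, 2, 3], offspring=[1, 1, 1, 0], Z_1=3
gen 1: Z_1=3, draws=[3, 3, 4], offspring=[0, 0, 2], Z_2=2
gen 2: Z_2=2, draws=[2, 1], offspring=[1, 0], Z_3=1
gen 3: Z_3=1, draws=[2], offspring=[1], Z_4=1
gen 4: Z_4=1, draws=[2], offspring=[1], Z_5=1
gen 5: Z_5=1, draws=[2], offspring=[1], Z_6=1

1


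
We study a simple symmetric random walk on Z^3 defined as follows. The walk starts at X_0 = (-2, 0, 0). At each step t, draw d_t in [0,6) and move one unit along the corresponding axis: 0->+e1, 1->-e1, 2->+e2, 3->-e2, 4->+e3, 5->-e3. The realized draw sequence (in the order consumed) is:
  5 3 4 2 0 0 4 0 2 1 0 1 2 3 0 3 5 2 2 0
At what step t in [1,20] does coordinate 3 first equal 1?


7

t=0: X=(-2, 0, 0), d=5 → -e3, X_1=(-2, 0, -1)
t=1: X=(-2, 0, -1), d=3 → -e2, X_2=(-2, -1, -1)
t=2: X=(-2, -1, -1), d=4 → +e3, X_3=(-2, -1, 0)
t=3: X=(-2, -1, 0), d=2 → +e2, X_4=(-2, 0, 0)
t=4: X=(-2, 0, 0), d=0 → +e1, X_5=(-1, 0, 0)
t=5: X=(-1, 0, 0), d=0 → +e1, X_6=(0, 0, 0)
t=6: X=(0, 0, 0), d=4 → +e3, X_7=(0, 0, 1)
t=7: X=(0, 0, 1), d=0 → +e1, X_8=(1, 0, 1)
t=8: X=(1, 0, 1), d=2 → +e2, X_9=(1, 1, 1)
t=9: X=(1, 1, 1), d=1 → -e1, X_10=(0, 1, 1)
t=10: X=(0, 1, 1), d=0 → +e1, X_11=(1, 1, 1)
t=11: X=(1, 1, 1), d=1 → -e1, X_12=(0, 1, 1)
t=12: X=(0, 1, 1), d=2 → +e2, X_13=(0, 2, 1)
t=13: X=(0, 2, 1), d=3 → -e2, X_14=(0, 1, 1)
t=14: X=(0, 1, 1), d=0 → +e1, X_15=(1, 1, 1)
t=15: X=(1, 1, 1), d=3 → -e2, X_16=(1, 0, 1)
t=16: X=(1, 0, 1), d=5 → -e3, X_17=(1, 0, 0)
t=17: X=(1, 0, 0), d=2 → +e2, X_18=(1, 1, 0)
t=18: X=(1, 1, 0), d=2 → +e2, X_19=(1, 2, 0)
t=19: X=(1, 2, 0), d=0 → +e1, X_20=(2, 2, 0)


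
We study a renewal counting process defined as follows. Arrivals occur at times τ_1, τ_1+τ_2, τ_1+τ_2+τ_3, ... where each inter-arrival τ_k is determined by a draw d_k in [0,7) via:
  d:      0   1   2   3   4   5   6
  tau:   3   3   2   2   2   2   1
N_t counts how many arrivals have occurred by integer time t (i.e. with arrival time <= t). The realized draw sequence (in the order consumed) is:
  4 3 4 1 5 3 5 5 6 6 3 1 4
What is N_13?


6

draw d_1=4: τ_1=2, arrival time A_1=2
draw d_2=3: τ_2=2, arrival time A_2=4
draw d_3=4: τ_3=2, arrival time A_3=6
draw d_4=1: τ_4=3, arrival time A_4=9
draw d_5=5: τ_5=2, arrival time A_5=11
draw d_6=3: τ_6=2, arrival time A_6=13
draw d_7=5: τ_7=2, arrival time A_7=15
draw d_8=5: τ_8=2, arrival time A_8=17
draw d_9=6: τ_9=1, arrival time A_9=18
draw d_10=6: τ_10=1, arrival time A_10=19
draw d_11=3: τ_11=2, arrival time A_11=21
draw d_12=1: τ_12=3, arrival time A_12=24
draw d_13=4: τ_13=2, arrival time A_13=26
N_t over t=0..13: 0:0 1:0 2:1 3:1 4:2 5:2 6:3 7:3 8:3 9:4 10:4 11:5 12:5 13:6


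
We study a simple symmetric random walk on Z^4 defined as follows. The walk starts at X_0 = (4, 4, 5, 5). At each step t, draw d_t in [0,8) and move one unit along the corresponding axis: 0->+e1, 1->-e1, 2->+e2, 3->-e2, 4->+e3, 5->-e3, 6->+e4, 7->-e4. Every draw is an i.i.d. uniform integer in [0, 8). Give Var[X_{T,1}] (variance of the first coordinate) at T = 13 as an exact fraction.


Outcome values over d=0..7: [1, -1, 0, 0, 0, 0, 0, 0]
Σy = 0, Σy² = 2, M = 8
μ = 0/8 = 0,  σ² = 2/8 − (0)² = 1/4
Independent increments: Var[X_13] = 13·σ² = 13·(1/4) = 13/4

13/4


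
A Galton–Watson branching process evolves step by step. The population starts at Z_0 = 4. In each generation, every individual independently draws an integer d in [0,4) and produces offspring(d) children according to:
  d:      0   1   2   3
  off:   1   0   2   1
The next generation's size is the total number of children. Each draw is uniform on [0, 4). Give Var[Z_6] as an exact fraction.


Outcome values over d=0..3: [1, 0, 2, 1]
Σy = 4, Σy² = 6, M = 4
μ = 4/4 = 1,  σ² = 6/4 − (1)² = 1/2
V_0 = 0, E_0 = 4
V_1 = 1/2·E_0 + (1)²·V_0 = 2;  E_1 = 4
V_2 = 1/2·E_1 + (1)²·V_1 = 4;  E_2 = 4
V_3 = 1/2·E_2 + (1)²·V_2 = 6;  E_3 = 4
V_4 = 1/2·E_3 + (1)²·V_3 = 8;  E_4 = 4
V_5 = 1/2·E_4 + (1)²·V_4 = 10;  E_5 = 4
V_6 = 1/2·E_5 + (1)²·V_5 = 12;  E_6 = 4

12


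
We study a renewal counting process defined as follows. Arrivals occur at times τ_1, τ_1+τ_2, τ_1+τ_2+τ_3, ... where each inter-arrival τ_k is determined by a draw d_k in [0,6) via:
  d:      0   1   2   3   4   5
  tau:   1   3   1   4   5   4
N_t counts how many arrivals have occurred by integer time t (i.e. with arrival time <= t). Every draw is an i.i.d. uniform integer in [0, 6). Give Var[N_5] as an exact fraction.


119609/236196

Inter-arrival values over d=0..5: [1, 3, 1, 4, 5, 4]
Each d has probability 1/6, so the pmf of τ is: f(1) = 1/3, f(3) = 1/6, f(4) = 1/3, f(5) = 1/6
Let p_n(j) = P(N_n = j), with p_0 = [1]. Condition on τ_1: p_n(0) = P(τ > n), and for j >= 1, p_n(j) = Σ_{k<=n} f(k)·p_{n−k}(j−1)
p_1 = [2/3, 1/3]  (j = 0..1)
p_2 = [2/3, 2/9, 1/9]  (j = 0..2)
p_3 = [1/2, 7/18, 2/27, 1/27]  (j = 0..3)
p_4 = [1/6, 11/18, 5/27, 2/81, 1/81]  (j = 0..4)
p_5 = [0, 5/9, 19/54, 13/162, 2/243, 1/243]  (j = 0..5)
E[N_5] = Σ j·p_5(j) = 755/486;  E[N_5²] = Σ j²·p_5(j) = 473/162
Var[N_5] = 473/162 − (755/486)² = 119609/236196


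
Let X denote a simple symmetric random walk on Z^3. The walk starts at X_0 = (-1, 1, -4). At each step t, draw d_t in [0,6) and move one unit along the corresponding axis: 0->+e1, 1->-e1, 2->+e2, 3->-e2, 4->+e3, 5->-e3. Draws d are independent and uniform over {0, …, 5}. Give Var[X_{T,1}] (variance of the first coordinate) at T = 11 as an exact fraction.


11/3

Outcome values over d=0..5: [1, -1, 0, 0, 0, 0]
Σy = 0, Σy² = 2, M = 6
μ = 0/6 = 0,  σ² = 2/6 − (0)² = 1/3
Independent increments: Var[X_11] = 11·σ² = 11·(1/3) = 11/3


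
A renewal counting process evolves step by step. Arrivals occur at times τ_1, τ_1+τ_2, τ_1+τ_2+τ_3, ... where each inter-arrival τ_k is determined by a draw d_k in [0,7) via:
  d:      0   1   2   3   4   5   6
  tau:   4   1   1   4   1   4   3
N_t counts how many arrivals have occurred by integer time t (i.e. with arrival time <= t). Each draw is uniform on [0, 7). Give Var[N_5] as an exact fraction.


Inter-arrival values over d=0..6: [4, 1, 1, 4, 1, 4, 3]
Each d has probability 1/7, so the pmf of τ is: f(1) = 3/7, f(3) = 1/7, f(4) = 3/7
Let p_n(j) = P(N_n = j), with p_0 = [1]. Condition on τ_1: p_n(0) = P(τ > n), and for j >= 1, p_n(j) = Σ_{k<=n} f(k)·p_{n−k}(j−1)
p_1 = [4/7, 3/7]  (j = 0..1)
p_2 = [4/7, 12/49, 9/49]  (j = 0..2)
p_3 = [3/7, 19/49, 36/343, 27/343]  (j = 0..3)
p_4 = [0, 34/49, 78/343, 108/2401, 81/2401]  (j = 0..4)
p_5 = [0, 16/49, 177/343, 297/2401, 324/16807, 243/16807]  (j = 0..5)
E[N_5] = Σ j·p_5(j) = 31582/16807;  E[N_5²] = Σ j²·p_5(j) = 70150/16807
Var[N_5] = 70150/16807 − (31582/16807)² = 181588326/282475249

181588326/282475249


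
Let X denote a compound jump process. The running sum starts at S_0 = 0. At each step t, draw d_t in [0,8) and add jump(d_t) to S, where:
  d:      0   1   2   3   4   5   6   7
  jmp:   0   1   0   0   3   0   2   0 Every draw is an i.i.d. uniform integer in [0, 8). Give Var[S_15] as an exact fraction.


Outcome values over d=0..7: [0, 1, 0, 0, 3, 0, 2, 0]
Σy = 6, Σy² = 14, M = 8
μ = 6/8 = 3/4,  σ² = 14/8 − (3/4)² = 19/16
Independent increments: Var[S_15] = 15·σ² = 15·(19/16) = 285/16

285/16


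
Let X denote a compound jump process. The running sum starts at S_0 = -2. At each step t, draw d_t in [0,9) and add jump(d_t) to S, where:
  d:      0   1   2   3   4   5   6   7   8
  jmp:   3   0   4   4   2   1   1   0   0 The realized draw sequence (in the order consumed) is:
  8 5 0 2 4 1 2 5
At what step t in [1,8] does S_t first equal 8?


t=0: S=-2, d=8, jump=0, S_1=-2
t=1: S=-2, d=5, jump=1, S_2=-1
t=2: S=-1, d=0, jump=3, S_3=2
t=3: S=2, d=2, jump=4, S_4=6
t=4: S=6, d=4, jump=2, S_5=8
t=5: S=8, d=1, jump=0, S_6=8
t=6: S=8, d=2, jump=4, S_7=12
t=7: S=12, d=5, jump=1, S_8=13

5


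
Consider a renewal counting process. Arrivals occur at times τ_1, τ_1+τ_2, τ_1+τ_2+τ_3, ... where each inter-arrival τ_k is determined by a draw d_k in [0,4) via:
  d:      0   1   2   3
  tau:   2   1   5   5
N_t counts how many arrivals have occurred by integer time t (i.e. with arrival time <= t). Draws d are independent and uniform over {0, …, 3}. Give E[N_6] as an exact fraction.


6857/4096

Inter-arrival values over d=0..3: [2, 1, 5, 5]
Each d has probability 1/4, so the pmf of τ is: f(1) = 1/4, f(2) = 1/4, f(5) = 1/2
Renewal equation for m(n) = E[N_n]: condition on τ_1 = k (if k <= n, one arrival plus a fresh copy on the remaining n−k steps): m(n) = F(n) + Σ_{k<=n} f(k)·m(n−k), where F(n) = P(τ <= n) and m(0) = 0
m(1) = F(1) = 1/4
m(2) = F(2) + f(1)·m(1) = 1/2 + 1/4·1/4 = 9/16
m(3) = F(3) + f(1)·m(2) + f(2)·m(1) = 1/2 + 1/4·9/16 + 1/4·1/4 = 45/64
m(4) = F(4) + f(1)·m(3) + f(2)·m(2) = 1/2 + 1/4·45/64 + 1/4·9/16 = 209/256
m(5) = F(5) + f(1)·m(4) + f(2)·m(3) = 1 + 1/4·209/256 + 1/4·45/64 = 1413/1024
m(6) = F(6) + f(1)·m(5) + f(2)·m(4) + f(5)·m(1) = 1 + 1/4·1413/1024 + 1/4·209/256 + 1/2·1/4 = 6857/4096
E[N_6] = m(6) = 6857/4096


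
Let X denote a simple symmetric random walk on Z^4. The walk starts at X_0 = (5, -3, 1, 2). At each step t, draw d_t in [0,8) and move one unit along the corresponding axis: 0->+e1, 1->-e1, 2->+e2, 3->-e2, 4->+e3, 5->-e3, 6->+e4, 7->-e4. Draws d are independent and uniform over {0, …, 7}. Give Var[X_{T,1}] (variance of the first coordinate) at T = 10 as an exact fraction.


Outcome values over d=0..7: [1, -1, 0, 0, 0, 0, 0, 0]
Σy = 0, Σy² = 2, M = 8
μ = 0/8 = 0,  σ² = 2/8 − (0)² = 1/4
Independent increments: Var[X_10] = 10·σ² = 10·(1/4) = 5/2

5/2


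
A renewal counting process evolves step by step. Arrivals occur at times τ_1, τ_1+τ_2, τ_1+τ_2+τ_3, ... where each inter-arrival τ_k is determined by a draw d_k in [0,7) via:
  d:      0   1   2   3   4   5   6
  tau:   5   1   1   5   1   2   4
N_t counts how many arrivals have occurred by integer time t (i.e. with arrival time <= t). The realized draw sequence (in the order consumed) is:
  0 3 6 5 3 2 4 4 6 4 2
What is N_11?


draw d_1=0: τ_1=5, arrival time A_1=5
draw d_2=3: τ_2=5, arrival time A_2=10
draw d_3=6: τ_3=4, arrival time A_3=14
draw d_4=5: τ_4=2, arrival time A_4=16
draw d_5=3: τ_5=5, arrival time A_5=21
draw d_6=2: τ_6=1, arrival time A_6=22
draw d_7=4: τ_7=1, arrival time A_7=23
draw d_8=4: τ_8=1, arrival time A_8=24
draw d_9=6: τ_9=4, arrival time A_9=28
draw d_10=4: τ_10=1, arrival time A_10=29
draw d_11=2: τ_11=1, arrival time A_11=30
N_t over t=0..11: 0:0 1:0 2:0 3:0 4:0 5:1 6:1 7:1 8:1 9:1 10:2 11:2

2


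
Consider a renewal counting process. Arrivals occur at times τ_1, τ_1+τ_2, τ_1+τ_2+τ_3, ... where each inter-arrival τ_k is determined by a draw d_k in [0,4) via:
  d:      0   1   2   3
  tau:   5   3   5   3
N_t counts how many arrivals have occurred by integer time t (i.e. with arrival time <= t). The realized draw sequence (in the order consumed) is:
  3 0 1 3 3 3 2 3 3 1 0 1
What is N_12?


3

draw d_1=3: τ_1=3, arrival time A_1=3
draw d_2=0: τ_2=5, arrival time A_2=8
draw d_3=1: τ_3=3, arrival time A_3=11
draw d_4=3: τ_4=3, arrival time A_4=14
draw d_5=3: τ_5=3, arrival time A_5=17
draw d_6=3: τ_6=3, arrival time A_6=20
draw d_7=2: τ_7=5, arrival time A_7=25
draw d_8=3: τ_8=3, arrival time A_8=28
draw d_9=3: τ_9=3, arrival time A_9=31
draw d_10=1: τ_10=3, arrival time A_10=34
draw d_11=0: τ_11=5, arrival time A_11=39
draw d_12=1: τ_12=3, arrival time A_12=42
N_t over t=0..12: 0:0 1:0 2:0 3:1 4:1 5:1 6:1 7:1 8:2 9:2 10:2 11:3 12:3


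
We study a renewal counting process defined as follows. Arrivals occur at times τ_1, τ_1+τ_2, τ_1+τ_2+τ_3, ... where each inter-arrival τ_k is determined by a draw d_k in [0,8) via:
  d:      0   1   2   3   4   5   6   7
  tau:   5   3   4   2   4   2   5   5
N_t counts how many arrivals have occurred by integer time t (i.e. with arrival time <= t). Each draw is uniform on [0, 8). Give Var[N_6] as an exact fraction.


239/1024

Inter-arrival values over d=0..7: [5, 3, 4, 2, 4, 2, 5, 5]
Each d has probability 1/8, so the pmf of τ is: f(2) = 1/4, f(3) = 1/8, f(4) = 1/4, f(5) = 3/8
Let p_n(j) = P(N_n = j), with p_0 = [1]. Condition on τ_1: p_n(0) = P(τ > n), and for j >= 1, p_n(j) = Σ_{k<=n} f(k)·p_{n−k}(j−1)
p_1 = [1]  (j = 0)
p_2 = [3/4, 1/4]  (j = 0..1)
p_3 = [5/8, 3/8]  (j = 0..1)
p_4 = [3/8, 9/16, 1/16]  (j = 0..2)
p_5 = [0, 7/8, 1/8]  (j = 0..2)
p_6 = [0, 47/64, 1/4, 1/64]  (j = 0..3)
E[N_6] = Σ j·p_6(j) = 41/32;  E[N_6²] = Σ j²·p_6(j) = 15/8
Var[N_6] = 15/8 − (41/32)² = 239/1024


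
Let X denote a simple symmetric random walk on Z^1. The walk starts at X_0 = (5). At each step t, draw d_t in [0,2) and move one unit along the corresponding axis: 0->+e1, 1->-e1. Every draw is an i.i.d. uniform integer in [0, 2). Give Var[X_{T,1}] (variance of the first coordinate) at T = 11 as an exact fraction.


Outcome values over d=0..1: [1, -1]
Σy = 0, Σy² = 2, M = 2
μ = 0/2 = 0,  σ² = 2/2 − (0)² = 1
Independent increments: Var[X_11] = 11·σ² = 11·(1) = 11

11


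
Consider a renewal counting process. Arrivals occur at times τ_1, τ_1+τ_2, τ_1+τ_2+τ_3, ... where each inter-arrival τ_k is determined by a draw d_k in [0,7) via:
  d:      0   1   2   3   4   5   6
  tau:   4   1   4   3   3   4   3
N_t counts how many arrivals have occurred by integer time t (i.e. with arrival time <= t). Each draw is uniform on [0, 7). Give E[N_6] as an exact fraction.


Inter-arrival values over d=0..6: [4, 1, 4, 3, 3, 4, 3]
Each d has probability 1/7, so the pmf of τ is: f(1) = 1/7, f(3) = 3/7, f(4) = 3/7
Renewal equation for m(n) = E[N_n]: condition on τ_1 = k (if k <= n, one arrival plus a fresh copy on the remaining n−k steps): m(n) = F(n) + Σ_{k<=n} f(k)·m(n−k), where F(n) = P(τ <= n) and m(0) = 0
m(1) = F(1) = 1/7
m(2) = F(2) + f(1)·m(1) = 1/7 + 1/7·1/7 = 8/49
m(3) = F(3) + f(1)·m(2) = 4/7 + 1/7·8/49 = 204/343
m(4) = F(4) + f(1)·m(3) + f(3)·m(1) = 1 + 1/7·204/343 + 3/7·1/7 = 2752/2401
m(5) = F(5) + f(1)·m(4) + f(3)·m(2) + f(4)·m(1) = 1 + 1/7·2752/2401 + 3/7·8/49 + 3/7·1/7 = 21764/16807
m(6) = F(6) + f(1)·m(5) + f(3)·m(3) + f(4)·m(2) = 1 + 1/7·21764/16807 + 3/7·204/343 + 3/7·8/49 = 177633/117649
E[N_6] = m(6) = 177633/117649

177633/117649


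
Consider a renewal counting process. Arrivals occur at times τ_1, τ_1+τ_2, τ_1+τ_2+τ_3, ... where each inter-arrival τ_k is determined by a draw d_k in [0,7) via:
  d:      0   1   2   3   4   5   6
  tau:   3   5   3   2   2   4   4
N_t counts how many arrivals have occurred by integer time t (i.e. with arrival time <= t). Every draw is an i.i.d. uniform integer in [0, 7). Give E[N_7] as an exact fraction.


Inter-arrival values over d=0..6: [3, 5, 3, 2, 2, 4, 4]
Each d has probability 1/7, so the pmf of τ is: f(2) = 2/7, f(3) = 2/7, f(4) = 2/7, f(5) = 1/7
Renewal equation for m(n) = E[N_n]: condition on τ_1 = k (if k <= n, one arrival plus a fresh copy on the remaining n−k steps): m(n) = F(n) + Σ_{k<=n} f(k)·m(n−k), where F(n) = P(τ <= n) and m(0) = 0
m(1) = F(1) = 0
m(2) = F(2) = 2/7
m(3) = F(3) = 4/7
m(4) = F(4) + f(2)·m(2) = 6/7 + 2/7·2/7 = 46/49
m(5) = F(5) + f(2)·m(3) + f(3)·m(2) = 1 + 2/7·4/7 + 2/7·2/7 = 61/49
m(6) = F(6) + f(2)·m(4) + f(3)·m(3) + f(4)·m(2) = 1 + 2/7·46/49 + 2/7·4/7 + 2/7·2/7 = 519/343
m(7) = F(7) + f(2)·m(5) + f(3)·m(4) + f(4)·m(3) + f(5)·m(2) = 1 + 2/7·61/49 + 2/7·46/49 + 2/7·4/7 + 1/7·2/7 = 627/343
E[N_7] = m(7) = 627/343

627/343


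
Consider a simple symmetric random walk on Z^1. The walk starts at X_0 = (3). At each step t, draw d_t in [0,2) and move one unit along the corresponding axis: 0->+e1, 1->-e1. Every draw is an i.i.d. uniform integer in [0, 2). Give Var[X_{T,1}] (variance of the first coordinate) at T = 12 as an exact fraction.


Outcome values over d=0..1: [1, -1]
Σy = 0, Σy² = 2, M = 2
μ = 0/2 = 0,  σ² = 2/2 − (0)² = 1
Independent increments: Var[X_12] = 12·σ² = 12·(1) = 12

12


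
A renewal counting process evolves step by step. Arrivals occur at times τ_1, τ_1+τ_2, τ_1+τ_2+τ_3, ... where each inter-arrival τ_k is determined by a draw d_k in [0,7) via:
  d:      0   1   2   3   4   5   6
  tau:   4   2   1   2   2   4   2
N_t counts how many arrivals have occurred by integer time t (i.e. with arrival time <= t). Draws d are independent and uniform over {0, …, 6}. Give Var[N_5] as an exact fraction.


Inter-arrival values over d=0..6: [4, 2, 1, 2, 2, 4, 2]
Each d has probability 1/7, so the pmf of τ is: f(1) = 1/7, f(2) = 4/7, f(4) = 2/7
Let p_n(j) = P(N_n = j), with p_0 = [1]. Condition on τ_1: p_n(0) = P(τ > n), and for j >= 1, p_n(j) = Σ_{k<=n} f(k)·p_{n−k}(j−1)
p_1 = [6/7, 1/7]  (j = 0..1)
p_2 = [2/7, 34/49, 1/49]  (j = 0..2)
p_3 = [2/7, 26/49, 62/343, 1/343]  (j = 0..3)
p_4 = [0, 24/49, 162/343, 90/2401, 1/2401]  (j = 0..4)
p_5 = [0, 20/49, 142/343, 410/2401, 118/16807, 1/16807]  (j = 0..5)
E[N_5] = Σ j·p_5(j) = 29863/16807;  E[N_5²] = Σ j²·p_5(j) = 62435/16807
Var[N_5] = 62435/16807 − (29863/16807)² = 157546276/282475249

157546276/282475249


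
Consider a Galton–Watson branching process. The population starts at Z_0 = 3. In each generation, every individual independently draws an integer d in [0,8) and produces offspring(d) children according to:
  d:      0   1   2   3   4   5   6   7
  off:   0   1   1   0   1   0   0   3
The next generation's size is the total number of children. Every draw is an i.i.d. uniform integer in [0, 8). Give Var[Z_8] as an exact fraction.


5804024625/4294967296

Outcome values over d=0..7: [0, 1, 1, 0, 1, 0, 0, 3]
Σy = 6, Σy² = 12, M = 8
μ = 6/8 = 3/4,  σ² = 12/8 − (3/4)² = 15/16
V_0 = 0, E_0 = 3
V_1 = 15/16·E_0 + (3/4)²·V_0 = 45/16;  E_1 = 9/4
V_2 = 15/16·E_1 + (3/4)²·V_1 = 945/256;  E_2 = 27/16
V_3 = 15/16·E_2 + (3/4)²·V_2 = 14985/4096;  E_3 = 81/64
V_4 = 15/16·E_3 + (3/4)²·V_3 = 212625/65536;  E_4 = 243/256
V_5 = 15/16·E_4 + (3/4)²·V_4 = 2846745/1048576;  E_5 = 729/1024
V_6 = 15/16·E_5 + (3/4)²·V_5 = 36818145/16777216;  E_6 = 2187/4096
V_7 = 15/16·E_6 + (3/4)²·V_6 = 465732585/268435456;  E_7 = 6561/16384
V_8 = 15/16·E_7 + (3/4)²·V_7 = 5804024625/4294967296;  E_8 = 19683/65536


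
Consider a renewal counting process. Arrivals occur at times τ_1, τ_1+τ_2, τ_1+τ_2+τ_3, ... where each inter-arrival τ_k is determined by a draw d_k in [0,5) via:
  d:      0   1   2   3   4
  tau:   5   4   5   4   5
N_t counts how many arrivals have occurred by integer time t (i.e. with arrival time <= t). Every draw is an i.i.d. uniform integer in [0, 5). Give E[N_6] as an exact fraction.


Inter-arrival values over d=0..4: [5, 4, 5, 4, 5]
Each d has probability 1/5, so the pmf of τ is: f(4) = 2/5, f(5) = 3/5
Renewal equation for m(n) = E[N_n]: condition on τ_1 = k (if k <= n, one arrival plus a fresh copy on the remaining n−k steps): m(n) = F(n) + Σ_{k<=n} f(k)·m(n−k), where F(n) = P(τ <= n) and m(0) = 0
m(1) = F(1) = 0
m(2) = F(2) = 0
m(3) = F(3) = 0
m(4) = F(4) = 2/5
m(5) = F(5) = 1
m(6) = F(6) = 1
E[N_6] = m(6) = 1

1


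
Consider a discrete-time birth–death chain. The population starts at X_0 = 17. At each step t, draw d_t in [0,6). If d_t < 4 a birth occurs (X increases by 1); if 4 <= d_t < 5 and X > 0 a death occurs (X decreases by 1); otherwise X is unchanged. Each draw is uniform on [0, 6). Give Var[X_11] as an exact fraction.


77/12

X can drop by at most 1 per step and X_0 = 17 > T = 11, so X_t >= 17 − t >= 6 > 0 for every t <= 11: the floor at 0 (the 'and X > 0' condition) never binds. Hence X_11 = X_0 + Σ_{t<11} Y_t with i.i.d. increments Y_t = y(d_t) ∈ {+1, −1, 0}.
Outcome values over d=0..5: [1, 1, 1, 1, -1, 0]
Σy = 3, Σy² = 5, M = 6
μ = 3/6 = 1/2,  σ² = 5/6 − (1/2)² = 7/12
Independent increments: Var[X_11] = 11·σ² = 11·(7/12) = 77/12


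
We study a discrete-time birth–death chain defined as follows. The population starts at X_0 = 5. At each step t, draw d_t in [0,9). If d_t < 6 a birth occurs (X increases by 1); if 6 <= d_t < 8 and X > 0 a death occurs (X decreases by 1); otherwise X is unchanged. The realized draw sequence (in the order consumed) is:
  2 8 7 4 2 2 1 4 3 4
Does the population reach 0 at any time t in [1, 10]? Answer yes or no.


t=0: X=5, d=2 → birth, X_1=6
t=1: X=6, d=8 → hold, X_2=6
t=2: X=6, d=7 → death, X_3=5
t=3: X=5, d=4 → birth, X_4=6
t=4: X=6, d=2 → birth, X_5=7
t=5: X=7, d=2 → birth, X_6=8
t=6: X=8, d=1 → birth, X_7=9
t=7: X=9, d=4 → birth, X_8=10
t=8: X=10, d=3 → birth, X_9=11
t=9: X=11, d=4 → birth, X_10=12

no


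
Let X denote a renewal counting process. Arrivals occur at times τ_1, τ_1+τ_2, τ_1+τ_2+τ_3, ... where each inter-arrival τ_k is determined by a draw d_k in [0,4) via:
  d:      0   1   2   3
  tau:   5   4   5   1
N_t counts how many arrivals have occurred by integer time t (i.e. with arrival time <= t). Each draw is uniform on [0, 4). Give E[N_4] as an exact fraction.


Inter-arrival values over d=0..3: [5, 4, 5, 1]
Each d has probability 1/4, so the pmf of τ is: f(1) = 1/4, f(4) = 1/4, f(5) = 1/2
Renewal equation for m(n) = E[N_n]: condition on τ_1 = k (if k <= n, one arrival plus a fresh copy on the remaining n−k steps): m(n) = F(n) + Σ_{k<=n} f(k)·m(n−k), where F(n) = P(τ <= n) and m(0) = 0
m(1) = F(1) = 1/4
m(2) = F(2) + f(1)·m(1) = 1/4 + 1/4·1/4 = 5/16
m(3) = F(3) + f(1)·m(2) = 1/4 + 1/4·5/16 = 21/64
m(4) = F(4) + f(1)·m(3) = 1/2 + 1/4·21/64 = 149/256
E[N_4] = m(4) = 149/256

149/256


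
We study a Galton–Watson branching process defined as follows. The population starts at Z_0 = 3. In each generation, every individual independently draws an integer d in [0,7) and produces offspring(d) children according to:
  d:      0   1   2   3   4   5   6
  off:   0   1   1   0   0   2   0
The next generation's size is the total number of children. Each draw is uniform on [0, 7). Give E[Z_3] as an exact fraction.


Outcome values over d=0..6: [0, 1, 1, 0, 0, 2, 0]
Σy = 4, Σy² = 6, M = 7
μ = 4/7 = 4/7,  σ² = 6/7 − (4/7)² = 26/49
E[Z_0] = 3
E[Z_1] = 4/7·E[Z_0] = 12/7
E[Z_2] = 4/7·E[Z_1] = 48/49
E[Z_3] = 4/7·E[Z_2] = 192/343

192/343


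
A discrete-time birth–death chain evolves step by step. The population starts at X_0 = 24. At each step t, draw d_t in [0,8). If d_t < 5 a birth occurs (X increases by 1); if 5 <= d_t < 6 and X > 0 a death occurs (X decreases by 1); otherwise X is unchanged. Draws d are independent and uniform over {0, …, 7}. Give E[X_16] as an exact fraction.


X can drop by at most 1 per step and X_0 = 24 > T = 16, so X_t >= 24 − t >= 8 > 0 for every t <= 16: the floor at 0 (the 'and X > 0' condition) never binds. Hence X_16 = X_0 + Σ_{t<16} Y_t with i.i.d. increments Y_t = y(d_t) ∈ {+1, −1, 0}.
Outcome values over d=0..7: [1, 1, 1, 1, 1, -1, 0, 0]
Σy = 4, Σy² = 6, M = 8
μ = 4/8 = 1/2,  σ² = 6/8 − (1/2)² = 1/2
E[X_16] = 24 + 16·(1/2) = 32

32


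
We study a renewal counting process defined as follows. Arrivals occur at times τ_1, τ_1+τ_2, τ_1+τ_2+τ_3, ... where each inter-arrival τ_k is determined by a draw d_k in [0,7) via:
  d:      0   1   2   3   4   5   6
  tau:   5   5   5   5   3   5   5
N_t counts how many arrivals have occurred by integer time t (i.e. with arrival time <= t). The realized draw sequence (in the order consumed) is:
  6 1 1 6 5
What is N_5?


draw d_1=6: τ_1=5, arrival time A_1=5
draw d_2=1: τ_2=5, arrival time A_2=10
draw d_3=1: τ_3=5, arrival time A_3=15
draw d_4=6: τ_4=5, arrival time A_4=20
draw d_5=5: τ_5=5, arrival time A_5=25
N_t over t=0..5: 0:0 1:0 2:0 3:0 4:0 5:1

1


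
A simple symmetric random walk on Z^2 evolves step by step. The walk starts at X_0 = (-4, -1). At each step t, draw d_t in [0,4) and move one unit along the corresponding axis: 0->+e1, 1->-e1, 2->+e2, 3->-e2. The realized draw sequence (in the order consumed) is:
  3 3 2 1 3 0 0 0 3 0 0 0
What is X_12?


t=0: X=(-4, -1), d=3 → -e2, X_1=(-4, -2)
t=1: X=(-4, -2), d=3 → -e2, X_2=(-4, -3)
t=2: X=(-4, -3), d=2 → +e2, X_3=(-4, -2)
t=3: X=(-4, -2), d=1 → -e1, X_4=(-5, -2)
t=4: X=(-5, -2), d=3 → -e2, X_5=(-5, -3)
t=5: X=(-5, -3), d=0 → +e1, X_6=(-4, -3)
t=6: X=(-4, -3), d=0 → +e1, X_7=(-3, -3)
t=7: X=(-3, -3), d=0 → +e1, X_8=(-2, -3)
t=8: X=(-2, -3), d=3 → -e2, X_9=(-2, -4)
t=9: X=(-2, -4), d=0 → +e1, X_10=(-1, -4)
t=10: X=(-1, -4), d=0 → +e1, X_11=(0, -4)
t=11: X=(0, -4), d=0 → +e1, X_12=(1, -4)

(1, -4)


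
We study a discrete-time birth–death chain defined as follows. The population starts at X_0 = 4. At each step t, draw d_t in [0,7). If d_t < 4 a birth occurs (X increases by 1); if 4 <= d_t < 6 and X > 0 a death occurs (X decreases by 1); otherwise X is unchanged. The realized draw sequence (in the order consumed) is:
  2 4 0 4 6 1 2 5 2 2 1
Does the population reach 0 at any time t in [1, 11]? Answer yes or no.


t=0: X=4, d=2 → birth, X_1=5
t=1: X=5, d=4 → death, X_2=4
t=2: X=4, d=0 → birth, X_3=5
t=3: X=5, d=4 → death, X_4=4
t=4: X=4, d=6 → hold, X_5=4
t=5: X=4, d=1 → birth, X_6=5
t=6: X=5, d=2 → birth, X_7=6
t=7: X=6, d=5 → death, X_8=5
t=8: X=5, d=2 → birth, X_9=6
t=9: X=6, d=2 → birth, X_10=7
t=10: X=7, d=1 → birth, X_11=8

no


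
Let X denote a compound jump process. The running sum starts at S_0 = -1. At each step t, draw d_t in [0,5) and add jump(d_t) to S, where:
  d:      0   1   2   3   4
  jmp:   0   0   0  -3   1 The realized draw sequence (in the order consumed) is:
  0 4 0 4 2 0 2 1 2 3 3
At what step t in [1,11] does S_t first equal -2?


t=0: S=-1, d=0, jump=0, S_1=-1
t=1: S=-1, d=4, jump=1, S_2=0
t=2: S=0, d=0, jump=0, S_3=0
t=3: S=0, d=4, jump=1, S_4=1
t=4: S=1, d=2, jump=0, S_5=1
t=5: S=1, d=0, jump=0, S_6=1
t=6: S=1, d=2, jump=0, S_7=1
t=7: S=1, d=1, jump=0, S_8=1
t=8: S=1, d=2, jump=0, S_9=1
t=9: S=1, d=3, jump=-3, S_10=-2
t=10: S=-2, d=3, jump=-3, S_11=-5

10


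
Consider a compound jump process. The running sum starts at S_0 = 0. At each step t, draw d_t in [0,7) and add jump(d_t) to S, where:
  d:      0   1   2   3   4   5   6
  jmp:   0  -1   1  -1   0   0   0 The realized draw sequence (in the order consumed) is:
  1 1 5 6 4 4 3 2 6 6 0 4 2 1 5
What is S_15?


t=0: S=0, d=1, jump=-1, S_1=-1
t=1: S=-1, d=1, jump=-1, S_2=-2
t=2: S=-2, d=5, jump=0, S_3=-2
t=3: S=-2, d=6, jump=0, S_4=-2
t=4: S=-2, d=4, jump=0, S_5=-2
t=5: S=-2, d=4, jump=0, S_6=-2
t=6: S=-2, d=3, jump=-1, S_7=-3
t=7: S=-3, d=2, jump=1, S_8=-2
t=8: S=-2, d=6, jump=0, S_9=-2
t=9: S=-2, d=6, jump=0, S_10=-2
t=10: S=-2, d=0, jump=0, S_11=-2
t=11: S=-2, d=4, jump=0, S_12=-2
t=12: S=-2, d=2, jump=1, S_13=-1
t=13: S=-1, d=1, jump=-1, S_14=-2
t=14: S=-2, d=5, jump=0, S_15=-2

-2


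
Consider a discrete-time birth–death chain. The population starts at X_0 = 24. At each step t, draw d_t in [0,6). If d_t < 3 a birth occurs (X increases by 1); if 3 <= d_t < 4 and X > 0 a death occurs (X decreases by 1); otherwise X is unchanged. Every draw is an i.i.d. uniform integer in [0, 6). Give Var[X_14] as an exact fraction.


X can drop by at most 1 per step and X_0 = 24 > T = 14, so X_t >= 24 − t >= 10 > 0 for every t <= 14: the floor at 0 (the 'and X > 0' condition) never binds. Hence X_14 = X_0 + Σ_{t<14} Y_t with i.i.d. increments Y_t = y(d_t) ∈ {+1, −1, 0}.
Outcome values over d=0..5: [1, 1, 1, -1, 0, 0]
Σy = 2, Σy² = 4, M = 6
μ = 2/6 = 1/3,  σ² = 4/6 − (1/3)² = 5/9
Independent increments: Var[X_14] = 14·σ² = 14·(5/9) = 70/9

70/9


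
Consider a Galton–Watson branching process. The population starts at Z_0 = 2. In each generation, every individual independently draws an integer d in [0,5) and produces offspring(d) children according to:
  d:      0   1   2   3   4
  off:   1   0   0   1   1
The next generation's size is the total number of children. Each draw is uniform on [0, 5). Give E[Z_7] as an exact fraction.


Outcome values over d=0..4: [1, 0, 0, 1, 1]
Σy = 3, Σy² = 3, M = 5
μ = 3/5 = 3/5,  σ² = 3/5 − (3/5)² = 6/25
E[Z_0] = 2
E[Z_1] = 3/5·E[Z_0] = 6/5
E[Z_2] = 3/5·E[Z_1] = 18/25
E[Z_3] = 3/5·E[Z_2] = 54/125
E[Z_4] = 3/5·E[Z_3] = 162/625
E[Z_5] = 3/5·E[Z_4] = 486/3125
E[Z_6] = 3/5·E[Z_5] = 1458/15625
E[Z_7] = 3/5·E[Z_6] = 4374/78125

4374/78125


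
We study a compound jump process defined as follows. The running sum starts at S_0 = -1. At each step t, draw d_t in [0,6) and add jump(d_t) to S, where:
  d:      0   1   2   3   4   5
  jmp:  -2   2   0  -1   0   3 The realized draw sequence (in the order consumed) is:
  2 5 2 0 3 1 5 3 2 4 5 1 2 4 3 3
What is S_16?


t=0: S=-1, d=2, jump=0, S_1=-1
t=1: S=-1, d=5, jump=3, S_2=2
t=2: S=2, d=2, jump=0, S_3=2
t=3: S=2, d=0, jump=-2, S_4=0
t=4: S=0, d=3, jump=-1, S_5=-1
t=5: S=-1, d=1, jump=2, S_6=1
t=6: S=1, d=5, jump=3, S_7=4
t=7: S=4, d=3, jump=-1, S_8=3
t=8: S=3, d=2, jump=0, S_9=3
t=9: S=3, d=4, jump=0, S_10=3
t=10: S=3, d=5, jump=3, S_11=6
t=11: S=6, d=1, jump=2, S_12=8
t=12: S=8, d=2, jump=0, S_13=8
t=13: S=8, d=4, jump=0, S_14=8
t=14: S=8, d=3, jump=-1, S_15=7
t=15: S=7, d=3, jump=-1, S_16=6

6


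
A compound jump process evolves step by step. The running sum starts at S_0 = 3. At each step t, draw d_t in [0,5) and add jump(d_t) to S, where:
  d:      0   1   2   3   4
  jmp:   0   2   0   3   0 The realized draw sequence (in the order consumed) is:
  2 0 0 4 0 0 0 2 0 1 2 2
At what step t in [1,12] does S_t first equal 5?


10

t=0: S=3, d=2, jump=0, S_1=3
t=1: S=3, d=0, jump=0, S_2=3
t=2: S=3, d=0, jump=0, S_3=3
t=3: S=3, d=4, jump=0, S_4=3
t=4: S=3, d=0, jump=0, S_5=3
t=5: S=3, d=0, jump=0, S_6=3
t=6: S=3, d=0, jump=0, S_7=3
t=7: S=3, d=2, jump=0, S_8=3
t=8: S=3, d=0, jump=0, S_9=3
t=9: S=3, d=1, jump=2, S_10=5
t=10: S=5, d=2, jump=0, S_11=5
t=11: S=5, d=2, jump=0, S_12=5


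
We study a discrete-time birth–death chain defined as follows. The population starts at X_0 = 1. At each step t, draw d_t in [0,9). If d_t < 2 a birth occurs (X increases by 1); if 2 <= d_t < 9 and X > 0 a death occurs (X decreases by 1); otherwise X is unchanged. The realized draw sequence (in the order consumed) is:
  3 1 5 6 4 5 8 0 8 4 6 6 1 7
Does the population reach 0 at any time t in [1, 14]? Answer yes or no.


t=0: X=1, d=3 → death, X_1=0
t=1: X=0, d=1 → birth, X_2=1
t=2: X=1, d=5 → death, X_3=0
t=3: X=0, d=6 → hold, X_4=0
t=4: X=0, d=4 → hold, X_5=0
t=5: X=0, d=5 → hold, X_6=0
t=6: X=0, d=8 → hold, X_7=0
t=7: X=0, d=0 → birth, X_8=1
t=8: X=1, d=8 → death, X_9=0
t=9: X=0, d=4 → hold, X_10=0
t=10: X=0, d=6 → hold, X_11=0
t=11: X=0, d=6 → hold, X_12=0
t=12: X=0, d=1 → birth, X_13=1
t=13: X=1, d=7 → death, X_14=0

yes


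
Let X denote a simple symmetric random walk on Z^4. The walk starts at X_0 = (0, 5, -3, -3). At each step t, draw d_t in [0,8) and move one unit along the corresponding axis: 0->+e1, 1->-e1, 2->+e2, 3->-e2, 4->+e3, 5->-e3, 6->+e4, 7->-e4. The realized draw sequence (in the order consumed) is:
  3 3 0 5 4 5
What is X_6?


t=0: X=(0, 5, -3, -3), d=3 → -e2, X_1=(0, 4, -3, -3)
t=1: X=(0, 4, -3, -3), d=3 → -e2, X_2=(0, 3, -3, -3)
t=2: X=(0, 3, -3, -3), d=0 → +e1, X_3=(1, 3, -3, -3)
t=3: X=(1, 3, -3, -3), d=5 → -e3, X_4=(1, 3, -4, -3)
t=4: X=(1, 3, -4, -3), d=4 → +e3, X_5=(1, 3, -3, -3)
t=5: X=(1, 3, -3, -3), d=5 → -e3, X_6=(1, 3, -4, -3)

(1, 3, -4, -3)


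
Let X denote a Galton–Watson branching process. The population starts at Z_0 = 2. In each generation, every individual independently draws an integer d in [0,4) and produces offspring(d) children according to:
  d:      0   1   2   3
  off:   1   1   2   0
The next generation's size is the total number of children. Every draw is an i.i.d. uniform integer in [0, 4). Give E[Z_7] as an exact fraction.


Outcome values over d=0..3: [1, 1, 2, 0]
Σy = 4, Σy² = 6, M = 4
μ = 4/4 = 1,  σ² = 6/4 − (1)² = 1/2
E[Z_0] = 2
E[Z_1] = 1·E[Z_0] = 2
E[Z_2] = 1·E[Z_1] = 2
E[Z_3] = 1·E[Z_2] = 2
E[Z_4] = 1·E[Z_3] = 2
E[Z_5] = 1·E[Z_4] = 2
E[Z_6] = 1·E[Z_5] = 2
E[Z_7] = 1·E[Z_6] = 2

2


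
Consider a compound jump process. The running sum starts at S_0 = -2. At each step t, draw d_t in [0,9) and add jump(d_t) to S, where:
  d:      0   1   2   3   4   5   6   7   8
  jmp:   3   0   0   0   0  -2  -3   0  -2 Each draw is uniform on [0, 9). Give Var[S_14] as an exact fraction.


Outcome values over d=0..8: [3, 0, 0, 0, 0, -2, -3, 0, -2]
Σy = -4, Σy² = 26, M = 9
μ = -4/9 = -4/9,  σ² = 26/9 − (-4/9)² = 218/81
Independent increments: Var[S_14] = 14·σ² = 14·(218/81) = 3052/81

3052/81


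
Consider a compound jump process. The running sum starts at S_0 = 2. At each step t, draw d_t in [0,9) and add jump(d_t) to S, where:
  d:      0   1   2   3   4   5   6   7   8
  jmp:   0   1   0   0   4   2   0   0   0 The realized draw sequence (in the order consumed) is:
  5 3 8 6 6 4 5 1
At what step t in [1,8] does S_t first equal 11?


t=0: S=2, d=5, jump=2, S_1=4
t=1: S=4, d=3, jump=0, S_2=4
t=2: S=4, d=8, jump=0, S_3=4
t=3: S=4, d=6, jump=0, S_4=4
t=4: S=4, d=6, jump=0, S_5=4
t=5: S=4, d=4, jump=4, S_6=8
t=6: S=8, d=5, jump=2, S_7=10
t=7: S=10, d=1, jump=1, S_8=11

8


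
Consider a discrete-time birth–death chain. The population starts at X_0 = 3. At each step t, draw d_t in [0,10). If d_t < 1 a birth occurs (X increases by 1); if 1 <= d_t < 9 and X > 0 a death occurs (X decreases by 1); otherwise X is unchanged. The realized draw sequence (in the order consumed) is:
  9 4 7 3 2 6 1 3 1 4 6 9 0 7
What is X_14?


t=0: X=3, d=9 → hold, X_1=3
t=1: X=3, d=4 → death, X_2=2
t=2: X=2, d=7 → death, X_3=1
t=3: X=1, d=3 → death, X_4=0
t=4: X=0, d=2 → hold, X_5=0
t=5: X=0, d=6 → hold, X_6=0
t=6: X=0, d=1 → hold, X_7=0
t=7: X=0, d=3 → hold, X_8=0
t=8: X=0, d=1 → hold, X_9=0
t=9: X=0, d=4 → hold, X_10=0
t=10: X=0, d=6 → hold, X_11=0
t=11: X=0, d=9 → hold, X_12=0
t=12: X=0, d=0 → birth, X_13=1
t=13: X=1, d=7 → death, X_14=0

0
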